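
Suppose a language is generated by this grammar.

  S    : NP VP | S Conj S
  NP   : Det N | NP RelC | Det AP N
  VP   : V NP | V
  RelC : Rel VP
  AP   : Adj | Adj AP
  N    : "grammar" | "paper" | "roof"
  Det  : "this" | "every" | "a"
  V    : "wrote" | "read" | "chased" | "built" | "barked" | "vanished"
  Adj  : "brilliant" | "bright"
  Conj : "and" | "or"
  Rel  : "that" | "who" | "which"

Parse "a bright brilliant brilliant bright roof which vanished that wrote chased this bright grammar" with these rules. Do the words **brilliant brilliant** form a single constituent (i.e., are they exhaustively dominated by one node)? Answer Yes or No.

No

[S [NP [NP [NP [Det a] [AP [Adj bright] [AP [Adj brilliant] [AP [Adj brilliant] [AP [Adj bright]]]]] [N roof]] [RelC [Rel which] [VP [V vanished]]]] [RelC [Rel that] [VP [V wrote]]]] [VP [V chased] [NP [Det this] [AP [Adj bright]] [N grammar]]]]
The smallest constituent containing 'brilliant brilliant' is the AP spanning 'brilliant brilliant bright'; no single node in the tree dominates exactly the given words.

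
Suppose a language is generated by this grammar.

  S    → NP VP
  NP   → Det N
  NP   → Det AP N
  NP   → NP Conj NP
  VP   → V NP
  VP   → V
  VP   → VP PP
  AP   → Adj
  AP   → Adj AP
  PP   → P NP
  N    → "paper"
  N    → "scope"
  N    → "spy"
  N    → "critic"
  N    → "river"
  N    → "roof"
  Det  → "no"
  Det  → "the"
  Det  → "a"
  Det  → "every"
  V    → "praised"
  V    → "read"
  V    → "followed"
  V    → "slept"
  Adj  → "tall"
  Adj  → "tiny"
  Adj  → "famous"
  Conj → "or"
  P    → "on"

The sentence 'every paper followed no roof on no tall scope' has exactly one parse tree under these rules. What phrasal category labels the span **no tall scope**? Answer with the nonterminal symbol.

S
  NP
    Det: every
    N: paper
  VP
    VP
      V: followed
      NP
        Det: no
        N: roof
    PP
      P: on
      NP
        Det: no
        AP
          Adj: tall
        N: scope
The span 'no tall scope' is the NP node built by NP → Det AP N.

NP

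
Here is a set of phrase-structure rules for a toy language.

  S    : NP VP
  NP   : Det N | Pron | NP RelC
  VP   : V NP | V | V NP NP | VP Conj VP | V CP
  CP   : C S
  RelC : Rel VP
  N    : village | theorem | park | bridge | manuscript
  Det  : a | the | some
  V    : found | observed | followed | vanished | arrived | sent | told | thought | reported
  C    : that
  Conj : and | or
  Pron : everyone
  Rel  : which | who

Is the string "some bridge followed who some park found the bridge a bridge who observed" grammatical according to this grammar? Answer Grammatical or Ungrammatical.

Ungrammatical

A Rel word can never sit immediately before a Det word in any string this grammar generates, so the substring 'who some' rules out a derivation.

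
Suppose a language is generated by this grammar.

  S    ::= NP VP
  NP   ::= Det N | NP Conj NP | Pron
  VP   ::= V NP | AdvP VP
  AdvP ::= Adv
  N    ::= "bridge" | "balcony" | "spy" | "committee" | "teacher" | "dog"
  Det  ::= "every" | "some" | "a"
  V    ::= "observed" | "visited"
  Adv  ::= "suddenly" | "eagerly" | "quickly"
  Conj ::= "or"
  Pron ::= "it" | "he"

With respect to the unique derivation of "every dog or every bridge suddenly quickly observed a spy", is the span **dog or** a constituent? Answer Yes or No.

No

[S [NP [NP [Det every] [N dog]] [Conj or] [NP [Det every] [N bridge]]] [VP [AdvP [Adv suddenly]] [VP [AdvP [Adv quickly]] [VP [V observed] [NP [Det a] [N spy]]]]]]
The smallest constituent containing 'dog or' is the NP spanning 'every dog or every bridge'; no single node in the tree dominates exactly the given words.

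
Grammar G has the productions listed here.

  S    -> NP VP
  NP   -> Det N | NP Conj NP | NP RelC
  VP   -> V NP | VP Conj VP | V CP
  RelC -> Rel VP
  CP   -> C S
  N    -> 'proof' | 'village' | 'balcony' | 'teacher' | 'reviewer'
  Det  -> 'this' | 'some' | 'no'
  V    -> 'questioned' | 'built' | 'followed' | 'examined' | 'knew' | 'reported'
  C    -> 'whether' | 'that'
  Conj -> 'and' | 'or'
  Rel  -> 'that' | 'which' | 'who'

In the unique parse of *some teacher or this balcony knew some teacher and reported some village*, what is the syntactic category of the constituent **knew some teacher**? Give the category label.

S
  NP
    NP
      Det: some
      N: teacher
    Conj: or
    NP
      Det: this
      N: balcony
  VP
    VP
      V: knew
      NP
        Det: some
        N: teacher
    Conj: and
    VP
      V: reported
      NP
        Det: some
        N: village
The span 'knew some teacher' is the VP node built by VP → V NP.

VP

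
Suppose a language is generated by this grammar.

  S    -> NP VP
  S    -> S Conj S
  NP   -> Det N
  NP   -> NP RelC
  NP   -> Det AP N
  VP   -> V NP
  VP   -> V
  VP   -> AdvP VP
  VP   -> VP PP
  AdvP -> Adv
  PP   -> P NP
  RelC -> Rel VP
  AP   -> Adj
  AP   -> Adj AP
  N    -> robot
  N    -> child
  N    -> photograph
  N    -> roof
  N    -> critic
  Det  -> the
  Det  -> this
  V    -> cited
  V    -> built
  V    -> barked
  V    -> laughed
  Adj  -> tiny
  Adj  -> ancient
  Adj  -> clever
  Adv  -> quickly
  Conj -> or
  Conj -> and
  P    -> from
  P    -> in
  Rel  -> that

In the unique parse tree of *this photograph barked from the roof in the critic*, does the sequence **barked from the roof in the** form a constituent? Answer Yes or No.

[S [NP [Det this] [N photograph]] [VP [VP [VP [V barked]] [PP [P from] [NP [Det the] [N roof]]]] [PP [P in] [NP [Det the] [N critic]]]]]
The smallest constituent containing 'barked from the roof in the' is the VP spanning 'barked from the roof in the critic'; no single node in the tree dominates exactly the given words.

No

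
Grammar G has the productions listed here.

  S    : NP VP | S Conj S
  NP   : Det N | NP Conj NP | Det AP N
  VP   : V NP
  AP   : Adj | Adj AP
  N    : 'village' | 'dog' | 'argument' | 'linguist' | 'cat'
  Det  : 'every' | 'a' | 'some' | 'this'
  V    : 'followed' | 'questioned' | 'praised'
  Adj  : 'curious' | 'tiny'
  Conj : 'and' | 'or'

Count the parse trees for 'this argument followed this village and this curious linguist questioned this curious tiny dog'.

[S [S [NP [Det this] [N argument]] [VP [V followed] [NP [Det this] [N village]]]] [Conj and] [S [NP [Det this] [AP [Adj curious]] [N linguist]] [VP [V questioned] [NP [Det this] [AP [Adj curious] [AP [Adj tiny]]] [N dog]]]]]
No rule offers an alternative attachment or grouping for any span, so this is the only derivation.

1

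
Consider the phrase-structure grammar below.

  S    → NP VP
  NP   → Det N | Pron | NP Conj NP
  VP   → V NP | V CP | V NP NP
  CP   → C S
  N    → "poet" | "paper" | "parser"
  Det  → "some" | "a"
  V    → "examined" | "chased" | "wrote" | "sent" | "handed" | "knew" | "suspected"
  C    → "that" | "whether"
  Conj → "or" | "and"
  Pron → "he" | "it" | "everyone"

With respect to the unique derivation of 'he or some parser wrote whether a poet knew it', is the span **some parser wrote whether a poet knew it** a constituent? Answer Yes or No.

[S [NP [NP [Pron he]] [Conj or] [NP [Det some] [N parser]]] [VP [V wrote] [CP [C whether] [S [NP [Det a] [N poet]] [VP [V knew] [NP [Pron it]]]]]]]
The smallest constituent containing 'some parser wrote whether a poet knew it' is the S spanning 'he or some parser wrote whether a poet knew it'; no single node in the tree dominates exactly the given words.

No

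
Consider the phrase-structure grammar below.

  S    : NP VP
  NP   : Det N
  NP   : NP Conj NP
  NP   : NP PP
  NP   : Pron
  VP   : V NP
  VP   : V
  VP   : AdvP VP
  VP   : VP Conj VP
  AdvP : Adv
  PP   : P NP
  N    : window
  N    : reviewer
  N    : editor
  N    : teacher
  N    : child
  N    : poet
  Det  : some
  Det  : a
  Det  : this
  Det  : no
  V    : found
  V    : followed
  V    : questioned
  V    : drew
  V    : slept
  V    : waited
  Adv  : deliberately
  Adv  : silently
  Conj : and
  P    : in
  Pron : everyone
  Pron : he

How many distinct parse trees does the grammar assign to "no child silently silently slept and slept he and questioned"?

Two of the 9 distinct bracketings:
[S [NP [Det no] [N child]] [VP [AdvP [Adv silently]] [VP [AdvP [Adv silently]] [VP [VP [V slept]] [Conj and] [VP [VP [V slept] [NP [Pron he]]] [Conj and] [VP [V questioned]]]]]]]
[S [NP [Det no] [N child]] [VP [AdvP [Adv silently]] [VP [AdvP [Adv silently]] [VP [VP [VP [V slept]] [Conj and] [VP [V slept] [NP [Pron he]]]] [Conj and] [VP [V questioned]]]]]]
The trees differ in how a recursive rule is bracketed over the same span.

9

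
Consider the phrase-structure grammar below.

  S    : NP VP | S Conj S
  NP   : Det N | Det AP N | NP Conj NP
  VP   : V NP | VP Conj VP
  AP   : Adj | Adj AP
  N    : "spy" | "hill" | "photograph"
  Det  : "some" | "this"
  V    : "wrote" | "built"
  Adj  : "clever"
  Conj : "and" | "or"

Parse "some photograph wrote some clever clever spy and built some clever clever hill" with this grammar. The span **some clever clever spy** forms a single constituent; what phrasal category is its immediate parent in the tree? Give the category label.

VP

[S [NP [Det some] [N photograph]] [VP [VP [V wrote] [NP [Det some] [AP [Adj clever] [AP [Adj clever]]] [N spy]]] [Conj and] [VP [V built] [NP [Det some] [AP [Adj clever] [AP [Adj clever]]] [N hill]]]]]
The span 'some clever clever spy' is the NP node built by NP → Det AP N.
Its mother is the VP built by VP → V NP.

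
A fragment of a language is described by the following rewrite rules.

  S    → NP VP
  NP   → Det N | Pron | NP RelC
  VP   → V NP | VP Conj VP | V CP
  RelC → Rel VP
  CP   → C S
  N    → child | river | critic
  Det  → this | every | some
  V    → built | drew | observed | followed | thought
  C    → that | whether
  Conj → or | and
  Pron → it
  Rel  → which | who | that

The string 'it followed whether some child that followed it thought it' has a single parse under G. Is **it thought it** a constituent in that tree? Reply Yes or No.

[S [NP [Pron it]] [VP [V followed] [CP [C whether] [S [NP [NP [Det some] [N child]] [RelC [Rel that] [VP [V followed] [NP [Pron it]]]]] [VP [V thought] [NP [Pron it]]]]]]]
The smallest constituent containing 'it thought it' is the S spanning 'some child that followed it thought it'; no single node in the tree dominates exactly the given words.

No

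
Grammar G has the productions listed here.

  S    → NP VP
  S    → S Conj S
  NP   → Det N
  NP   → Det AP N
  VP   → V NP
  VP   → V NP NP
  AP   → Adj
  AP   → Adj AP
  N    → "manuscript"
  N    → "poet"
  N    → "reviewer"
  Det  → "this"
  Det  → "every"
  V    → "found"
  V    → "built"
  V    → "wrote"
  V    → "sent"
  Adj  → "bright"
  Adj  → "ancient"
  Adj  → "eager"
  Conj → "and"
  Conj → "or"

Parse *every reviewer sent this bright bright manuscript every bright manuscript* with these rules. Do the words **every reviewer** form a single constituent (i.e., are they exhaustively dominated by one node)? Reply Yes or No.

Yes

[S [NP [Det every] [N reviewer]] [VP [V sent] [NP [Det this] [AP [Adj bright] [AP [Adj bright]]] [N manuscript]] [NP [Det every] [AP [Adj bright]] [N manuscript]]]]
The words 'every reviewer' are exhaustively dominated by a single NP node (built by NP → Det N), so they form a constituent.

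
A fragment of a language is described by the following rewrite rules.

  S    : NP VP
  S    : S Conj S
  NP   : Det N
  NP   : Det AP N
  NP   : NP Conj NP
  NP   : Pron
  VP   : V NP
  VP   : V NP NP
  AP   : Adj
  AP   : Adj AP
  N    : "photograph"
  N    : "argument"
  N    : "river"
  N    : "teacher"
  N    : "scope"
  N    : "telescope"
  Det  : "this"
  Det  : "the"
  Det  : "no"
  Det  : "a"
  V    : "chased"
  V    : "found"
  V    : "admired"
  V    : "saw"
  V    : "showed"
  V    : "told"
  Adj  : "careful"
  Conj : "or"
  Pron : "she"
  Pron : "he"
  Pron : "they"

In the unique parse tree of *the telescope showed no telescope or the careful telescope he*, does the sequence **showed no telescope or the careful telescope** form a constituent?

No

[S [NP [Det the] [N telescope]] [VP [V showed] [NP [NP [Det no] [N telescope]] [Conj or] [NP [Det the] [AP [Adj careful]] [N telescope]]] [NP [Pron he]]]]
The smallest constituent containing 'showed no telescope or the careful telescope' is the VP spanning 'showed no telescope or the careful telescope he'; no single node in the tree dominates exactly the given words.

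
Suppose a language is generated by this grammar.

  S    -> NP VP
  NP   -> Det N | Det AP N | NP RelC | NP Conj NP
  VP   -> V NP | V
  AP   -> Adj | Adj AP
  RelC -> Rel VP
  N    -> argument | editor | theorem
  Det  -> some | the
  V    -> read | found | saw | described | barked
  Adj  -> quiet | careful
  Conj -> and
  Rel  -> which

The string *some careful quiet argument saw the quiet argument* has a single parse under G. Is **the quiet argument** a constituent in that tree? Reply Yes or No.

[S [NP [Det some] [AP [Adj careful] [AP [Adj quiet]]] [N argument]] [VP [V saw] [NP [Det the] [AP [Adj quiet]] [N argument]]]]
The words 'the quiet argument' are exhaustively dominated by a single NP node (built by NP → Det AP N), so they form a constituent.

Yes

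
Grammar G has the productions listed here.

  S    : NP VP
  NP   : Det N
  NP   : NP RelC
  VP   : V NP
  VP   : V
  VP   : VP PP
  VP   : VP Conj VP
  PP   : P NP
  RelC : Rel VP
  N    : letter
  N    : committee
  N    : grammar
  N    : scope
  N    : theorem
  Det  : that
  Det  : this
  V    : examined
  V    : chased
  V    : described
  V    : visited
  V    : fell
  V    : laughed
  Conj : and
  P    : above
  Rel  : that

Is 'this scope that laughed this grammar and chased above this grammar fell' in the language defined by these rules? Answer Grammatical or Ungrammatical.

S
  NP
    NP
      Det: this
      N: scope
    RelC
      Rel: that
      VP
        VP
          VP
            V: laughed
            NP
              Det: this
              N: grammar
          Conj: and
          VP
            V: chased
        PP
          P: above
          NP
            Det: this
            N: grammar
  VP
    V: fell
The bracketing above is licensed at every node by one of the given productions, with S at the root.

Grammatical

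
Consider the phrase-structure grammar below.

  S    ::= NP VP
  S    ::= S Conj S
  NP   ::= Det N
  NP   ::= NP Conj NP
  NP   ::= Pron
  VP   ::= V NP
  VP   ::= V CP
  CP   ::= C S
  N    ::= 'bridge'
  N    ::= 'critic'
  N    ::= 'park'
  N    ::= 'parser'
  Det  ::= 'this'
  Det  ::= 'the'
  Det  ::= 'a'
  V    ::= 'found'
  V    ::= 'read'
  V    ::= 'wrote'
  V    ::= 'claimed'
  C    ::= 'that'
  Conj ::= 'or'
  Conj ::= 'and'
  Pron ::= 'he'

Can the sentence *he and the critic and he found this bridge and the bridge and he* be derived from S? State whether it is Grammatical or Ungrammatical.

[S [NP [NP [Pron he]] [Conj and] [NP [NP [Det the] [N critic]] [Conj and] [NP [Pron he]]]] [VP [V found] [NP [NP [Det this] [N bridge]] [Conj and] [NP [NP [Det the] [N bridge]] [Conj and] [NP [Pron he]]]]]]
Every word is introduced by a lexical rule and the phrasal rules combine the resulting categories into a single S.

Grammatical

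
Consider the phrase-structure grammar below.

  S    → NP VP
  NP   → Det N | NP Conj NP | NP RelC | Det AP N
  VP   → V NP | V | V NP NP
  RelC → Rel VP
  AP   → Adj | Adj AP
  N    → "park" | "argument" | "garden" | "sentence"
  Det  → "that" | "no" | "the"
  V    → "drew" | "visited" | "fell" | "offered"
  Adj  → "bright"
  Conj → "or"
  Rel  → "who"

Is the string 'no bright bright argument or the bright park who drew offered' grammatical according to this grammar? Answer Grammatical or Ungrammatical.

[S [NP [NP [Det no] [AP [Adj bright] [AP [Adj bright]]] [N argument]] [Conj or] [NP [NP [Det the] [AP [Adj bright]] [N park]] [RelC [Rel who] [VP [V drew]]]]] [VP [V offered]]]
Every word is introduced by a lexical rule and the phrasal rules combine the resulting categories into a single S.

Grammatical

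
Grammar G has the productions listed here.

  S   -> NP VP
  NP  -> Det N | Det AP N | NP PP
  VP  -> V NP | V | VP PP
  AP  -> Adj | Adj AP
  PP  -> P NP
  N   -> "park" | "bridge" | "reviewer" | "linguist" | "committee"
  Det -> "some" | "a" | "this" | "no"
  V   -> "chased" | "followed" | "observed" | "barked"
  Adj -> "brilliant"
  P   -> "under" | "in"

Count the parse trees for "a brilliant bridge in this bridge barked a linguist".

1

[S [NP [NP [Det a] [AP [Adj brilliant]] [N bridge]] [PP [P in] [NP [Det this] [N bridge]]]] [VP [V barked] [NP [Det a] [N linguist]]]]
No rule offers an alternative attachment or grouping for any span, so this is the only derivation.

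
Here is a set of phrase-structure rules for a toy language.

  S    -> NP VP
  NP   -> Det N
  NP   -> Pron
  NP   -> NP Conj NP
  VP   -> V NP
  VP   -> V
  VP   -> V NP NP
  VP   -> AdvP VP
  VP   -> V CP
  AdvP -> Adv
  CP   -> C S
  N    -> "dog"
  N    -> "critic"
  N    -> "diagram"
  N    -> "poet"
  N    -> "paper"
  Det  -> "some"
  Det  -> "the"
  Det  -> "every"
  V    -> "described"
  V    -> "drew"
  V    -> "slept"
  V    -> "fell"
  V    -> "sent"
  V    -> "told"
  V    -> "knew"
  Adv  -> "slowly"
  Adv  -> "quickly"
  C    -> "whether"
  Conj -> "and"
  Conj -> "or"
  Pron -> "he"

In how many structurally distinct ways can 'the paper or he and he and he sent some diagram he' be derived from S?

5

Two of the 5 distinct bracketings:
[S [NP [NP [Det the] [N paper]] [Conj or] [NP [NP [Pron he]] [Conj and] [NP [NP [Pron he]] [Conj and] [NP [Pron he]]]]] [VP [V sent] [NP [Det some] [N diagram]] [NP [Pron he]]]]
[S [NP [NP [Det the] [N paper]] [Conj or] [NP [NP [NP [Pron he]] [Conj and] [NP [Pron he]]] [Conj and] [NP [Pron he]]]] [VP [V sent] [NP [Det some] [N diagram]] [NP [Pron he]]]]
The trees differ in how a recursive rule is bracketed over the same span.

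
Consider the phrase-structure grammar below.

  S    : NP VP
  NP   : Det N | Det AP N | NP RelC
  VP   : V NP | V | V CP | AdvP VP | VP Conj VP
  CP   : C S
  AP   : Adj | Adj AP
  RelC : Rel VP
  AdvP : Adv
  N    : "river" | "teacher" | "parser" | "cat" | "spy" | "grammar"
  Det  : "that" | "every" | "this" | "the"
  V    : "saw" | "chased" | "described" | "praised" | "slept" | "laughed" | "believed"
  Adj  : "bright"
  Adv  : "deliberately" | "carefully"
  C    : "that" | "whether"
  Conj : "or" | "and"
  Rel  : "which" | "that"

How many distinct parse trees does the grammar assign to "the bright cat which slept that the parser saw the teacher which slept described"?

2

The two bracketings:
[S [NP [NP [Det the] [AP [Adj bright]] [N cat]] [RelC [Rel which] [VP [V slept] [CP [C that] [S [NP [Det the] [N parser]] [VP [V saw] [NP [NP [Det the] [N teacher]] [RelC [Rel which] [VP [V slept]]]]]]]]]] [VP [V described]]]
[S [NP [NP [NP [Det the] [AP [Adj bright]] [N cat]] [RelC [Rel which] [VP [V slept] [CP [C that] [S [NP [Det the] [N parser]] [VP [V saw] [NP [Det the] [N teacher]]]]]]]] [RelC [Rel which] [VP [V slept]]]] [VP [V described]]]
The trees differ in how a recursive rule is bracketed over the same span.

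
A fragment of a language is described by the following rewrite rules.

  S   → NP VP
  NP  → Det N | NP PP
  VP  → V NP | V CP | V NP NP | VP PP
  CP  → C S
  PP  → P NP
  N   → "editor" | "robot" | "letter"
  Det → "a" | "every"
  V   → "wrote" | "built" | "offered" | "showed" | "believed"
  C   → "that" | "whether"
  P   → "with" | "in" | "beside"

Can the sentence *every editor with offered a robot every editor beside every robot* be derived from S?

Ungrammatical

A P word can never sit immediately before a V word in any string this grammar generates, so the substring 'with offered' rules out a derivation.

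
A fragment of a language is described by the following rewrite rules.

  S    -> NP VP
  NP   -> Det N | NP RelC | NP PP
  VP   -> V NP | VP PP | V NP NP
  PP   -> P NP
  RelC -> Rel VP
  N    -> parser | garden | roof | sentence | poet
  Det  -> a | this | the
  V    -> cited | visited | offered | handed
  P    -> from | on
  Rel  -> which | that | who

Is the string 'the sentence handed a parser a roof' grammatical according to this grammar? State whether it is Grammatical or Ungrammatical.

Grammatical

S
  NP
    Det: the
    N: sentence
  VP
    V: handed
    NP
      Det: a
      N: parser
    NP
      Det: a
      N: roof
Every word is introduced by a lexical rule and the phrasal rules combine the resulting categories into a single S.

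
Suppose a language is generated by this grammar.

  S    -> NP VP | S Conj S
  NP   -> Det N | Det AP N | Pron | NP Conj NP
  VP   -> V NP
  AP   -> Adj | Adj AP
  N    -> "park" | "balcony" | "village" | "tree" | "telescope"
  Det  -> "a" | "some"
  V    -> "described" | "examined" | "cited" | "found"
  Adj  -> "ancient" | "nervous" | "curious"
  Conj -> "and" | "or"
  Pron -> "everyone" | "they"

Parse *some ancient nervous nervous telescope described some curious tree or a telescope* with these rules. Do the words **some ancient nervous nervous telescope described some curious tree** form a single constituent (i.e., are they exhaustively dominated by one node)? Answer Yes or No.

No

[S [NP [Det some] [AP [Adj ancient] [AP [Adj nervous] [AP [Adj nervous]]]] [N telescope]] [VP [V described] [NP [NP [Det some] [AP [Adj curious]] [N tree]] [Conj or] [NP [Det a] [N telescope]]]]]
The smallest constituent containing 'some ancient nervous nervous telescope described some curious tree' is the S spanning 'some ancient nervous nervous telescope described some curious tree or a telescope'; no single node in the tree dominates exactly the given words.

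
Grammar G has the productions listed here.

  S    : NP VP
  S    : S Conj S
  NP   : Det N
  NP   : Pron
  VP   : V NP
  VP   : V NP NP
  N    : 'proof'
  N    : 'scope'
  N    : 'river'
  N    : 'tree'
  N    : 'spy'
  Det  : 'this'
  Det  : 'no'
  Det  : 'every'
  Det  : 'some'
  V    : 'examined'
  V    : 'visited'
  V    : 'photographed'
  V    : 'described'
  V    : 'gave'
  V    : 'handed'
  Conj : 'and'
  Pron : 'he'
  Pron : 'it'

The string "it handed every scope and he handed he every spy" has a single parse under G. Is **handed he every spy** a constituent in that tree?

Yes

[S [S [NP [Pron it]] [VP [V handed] [NP [Det every] [N scope]]]] [Conj and] [S [NP [Pron he]] [VP [V handed] [NP [Pron he]] [NP [Det every] [N spy]]]]]
The words 'handed he every spy' are exhaustively dominated by a single VP node (built by VP → V NP NP), so they form a constituent.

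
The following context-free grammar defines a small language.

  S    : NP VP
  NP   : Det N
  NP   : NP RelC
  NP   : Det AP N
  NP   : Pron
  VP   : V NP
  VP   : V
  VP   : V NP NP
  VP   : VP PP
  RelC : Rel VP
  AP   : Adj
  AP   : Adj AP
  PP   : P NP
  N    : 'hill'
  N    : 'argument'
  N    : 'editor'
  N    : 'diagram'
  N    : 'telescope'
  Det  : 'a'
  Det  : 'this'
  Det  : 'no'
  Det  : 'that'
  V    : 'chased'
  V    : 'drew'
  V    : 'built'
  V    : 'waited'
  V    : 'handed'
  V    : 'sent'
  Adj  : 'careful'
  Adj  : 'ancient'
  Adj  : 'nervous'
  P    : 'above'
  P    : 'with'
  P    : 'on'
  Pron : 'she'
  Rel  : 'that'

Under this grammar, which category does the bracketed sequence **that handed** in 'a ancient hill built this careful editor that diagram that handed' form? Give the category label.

RelC

[S [NP [Det a] [AP [Adj ancient]] [N hill]] [VP [V built] [NP [Det this] [AP [Adj careful]] [N editor]] [NP [NP [Det that] [N diagram]] [RelC [Rel that] [VP [V handed]]]]]]
The span 'that handed' is the RelC node built by RelC → Rel VP.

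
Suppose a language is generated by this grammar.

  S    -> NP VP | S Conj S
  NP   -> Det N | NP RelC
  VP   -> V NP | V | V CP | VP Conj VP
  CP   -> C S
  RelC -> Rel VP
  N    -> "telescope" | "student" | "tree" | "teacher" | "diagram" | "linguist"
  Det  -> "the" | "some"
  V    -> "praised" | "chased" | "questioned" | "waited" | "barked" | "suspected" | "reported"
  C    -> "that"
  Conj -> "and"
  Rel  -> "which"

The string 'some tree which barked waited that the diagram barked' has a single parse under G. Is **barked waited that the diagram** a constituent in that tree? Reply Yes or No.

[S [NP [NP [Det some] [N tree]] [RelC [Rel which] [VP [V barked]]]] [VP [V waited] [CP [C that] [S [NP [Det the] [N diagram]] [VP [V barked]]]]]]
The smallest constituent containing 'barked waited that the diagram' is the S spanning 'some tree which barked waited that the diagram barked'; no single node in the tree dominates exactly the given words.

No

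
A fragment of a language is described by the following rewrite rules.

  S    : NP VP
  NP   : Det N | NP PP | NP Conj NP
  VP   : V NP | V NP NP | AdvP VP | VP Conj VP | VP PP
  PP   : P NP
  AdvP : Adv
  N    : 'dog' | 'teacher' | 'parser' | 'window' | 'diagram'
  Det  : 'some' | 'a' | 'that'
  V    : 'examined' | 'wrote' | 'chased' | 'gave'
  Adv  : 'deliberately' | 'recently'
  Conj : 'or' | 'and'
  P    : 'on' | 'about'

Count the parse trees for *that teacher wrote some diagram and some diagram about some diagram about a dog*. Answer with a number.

Two of the 9 distinct bracketings:
[S [NP [Det that] [N teacher]] [VP [V wrote] [NP [NP [NP [Det some] [N diagram]] [Conj and] [NP [Det some] [N diagram]]] [PP [P about] [NP [NP [Det some] [N diagram]] [PP [P about] [NP [Det a] [N dog]]]]]]]]
[S [NP [Det that] [N teacher]] [VP [V wrote] [NP [NP [NP [NP [Det some] [N diagram]] [Conj and] [NP [Det some] [N diagram]]] [PP [P about] [NP [Det some] [N diagram]]]] [PP [P about] [NP [Det a] [N dog]]]]]]
The trees differ in how a recursive rule is bracketed over the same span.

9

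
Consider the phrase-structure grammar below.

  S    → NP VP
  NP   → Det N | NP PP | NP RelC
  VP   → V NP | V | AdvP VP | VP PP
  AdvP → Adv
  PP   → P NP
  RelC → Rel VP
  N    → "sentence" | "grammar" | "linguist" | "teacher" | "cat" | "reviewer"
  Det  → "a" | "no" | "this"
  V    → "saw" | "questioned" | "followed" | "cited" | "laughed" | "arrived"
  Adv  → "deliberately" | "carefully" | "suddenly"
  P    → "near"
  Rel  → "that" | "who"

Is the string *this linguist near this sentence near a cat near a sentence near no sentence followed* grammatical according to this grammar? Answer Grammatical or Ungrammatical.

[S [NP [NP [Det this] [N linguist]] [PP [P near] [NP [NP [Det this] [N sentence]] [PP [P near] [NP [NP [Det a] [N cat]] [PP [P near] [NP [NP [Det a] [N sentence]] [PP [P near] [NP [Det no] [N sentence]]]]]]]]]] [VP [V followed]]]
Every word is introduced by a lexical rule and the phrasal rules combine the resulting categories into a single S.

Grammatical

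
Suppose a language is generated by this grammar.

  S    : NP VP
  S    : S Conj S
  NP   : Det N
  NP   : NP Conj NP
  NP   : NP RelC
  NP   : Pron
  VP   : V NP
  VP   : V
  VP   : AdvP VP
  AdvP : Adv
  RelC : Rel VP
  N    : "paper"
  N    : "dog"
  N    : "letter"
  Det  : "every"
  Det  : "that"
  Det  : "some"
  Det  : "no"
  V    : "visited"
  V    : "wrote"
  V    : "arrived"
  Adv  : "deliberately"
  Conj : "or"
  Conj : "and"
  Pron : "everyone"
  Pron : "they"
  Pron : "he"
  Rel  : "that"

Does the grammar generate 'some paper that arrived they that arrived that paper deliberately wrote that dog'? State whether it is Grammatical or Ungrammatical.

Grammatical

[S [NP [NP [Det some] [N paper]] [RelC [Rel that] [VP [V arrived] [NP [NP [Pron they]] [RelC [Rel that] [VP [V arrived] [NP [Det that] [N paper]]]]]]]] [VP [AdvP [Adv deliberately]] [VP [V wrote] [NP [Det that] [N dog]]]]]
Each bracket corresponds to one application of a listed rule, so the string is derivable from S.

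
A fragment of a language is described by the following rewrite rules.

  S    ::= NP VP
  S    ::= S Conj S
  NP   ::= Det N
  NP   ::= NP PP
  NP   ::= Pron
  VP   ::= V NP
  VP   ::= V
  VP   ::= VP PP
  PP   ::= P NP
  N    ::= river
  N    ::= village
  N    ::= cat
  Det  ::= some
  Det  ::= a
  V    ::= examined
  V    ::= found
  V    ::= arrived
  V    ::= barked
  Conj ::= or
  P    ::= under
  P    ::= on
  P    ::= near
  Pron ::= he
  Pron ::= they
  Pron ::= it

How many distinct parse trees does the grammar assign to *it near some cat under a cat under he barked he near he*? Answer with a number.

10

Two of the 10 distinct bracketings:
[S [NP [NP [Pron it]] [PP [P near] [NP [NP [Det some] [N cat]] [PP [P under] [NP [NP [Det a] [N cat]] [PP [P under] [NP [Pron he]]]]]]]] [VP [V barked] [NP [NP [Pron he]] [PP [P near] [NP [Pron he]]]]]]
[S [NP [NP [Pron it]] [PP [P near] [NP [NP [Det some] [N cat]] [PP [P under] [NP [NP [Det a] [N cat]] [PP [P under] [NP [Pron he]]]]]]]] [VP [VP [V barked] [NP [Pron he]]] [PP [P near] [NP [Pron he]]]]]
The difference turns on whether VP → VP PP is used at the relevant span, versus an alternative expansion of VP.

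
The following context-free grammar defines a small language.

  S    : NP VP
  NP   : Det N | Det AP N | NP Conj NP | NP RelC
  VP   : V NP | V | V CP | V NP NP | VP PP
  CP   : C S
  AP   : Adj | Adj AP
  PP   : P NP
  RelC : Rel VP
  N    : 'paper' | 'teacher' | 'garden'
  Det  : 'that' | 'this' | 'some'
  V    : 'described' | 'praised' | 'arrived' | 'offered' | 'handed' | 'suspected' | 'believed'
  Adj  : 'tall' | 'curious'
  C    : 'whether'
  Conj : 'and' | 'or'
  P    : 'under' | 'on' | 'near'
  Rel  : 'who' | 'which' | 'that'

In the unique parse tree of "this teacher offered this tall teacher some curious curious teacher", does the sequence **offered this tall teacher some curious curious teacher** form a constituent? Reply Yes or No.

Yes

[S [NP [Det this] [N teacher]] [VP [V offered] [NP [Det this] [AP [Adj tall]] [N teacher]] [NP [Det some] [AP [Adj curious] [AP [Adj curious]]] [N teacher]]]]
The words 'offered this tall teacher some curious curious teacher' are exhaustively dominated by a single VP node (built by VP → V NP NP), so they form a constituent.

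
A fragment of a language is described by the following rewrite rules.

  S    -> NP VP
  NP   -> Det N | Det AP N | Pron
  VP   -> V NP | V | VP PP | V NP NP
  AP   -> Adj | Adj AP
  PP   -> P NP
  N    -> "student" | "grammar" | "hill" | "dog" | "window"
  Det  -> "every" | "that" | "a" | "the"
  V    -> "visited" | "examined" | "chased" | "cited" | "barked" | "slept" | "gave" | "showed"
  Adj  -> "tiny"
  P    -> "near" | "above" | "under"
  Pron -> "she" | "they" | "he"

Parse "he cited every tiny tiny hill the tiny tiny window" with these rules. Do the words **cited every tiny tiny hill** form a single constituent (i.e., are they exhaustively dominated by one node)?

[S [NP [Pron he]] [VP [V cited] [NP [Det every] [AP [Adj tiny] [AP [Adj tiny]]] [N hill]] [NP [Det the] [AP [Adj tiny] [AP [Adj tiny]]] [N window]]]]
The smallest constituent containing 'cited every tiny tiny hill' is the VP spanning 'cited every tiny tiny hill the tiny tiny window'; no single node in the tree dominates exactly the given words.

No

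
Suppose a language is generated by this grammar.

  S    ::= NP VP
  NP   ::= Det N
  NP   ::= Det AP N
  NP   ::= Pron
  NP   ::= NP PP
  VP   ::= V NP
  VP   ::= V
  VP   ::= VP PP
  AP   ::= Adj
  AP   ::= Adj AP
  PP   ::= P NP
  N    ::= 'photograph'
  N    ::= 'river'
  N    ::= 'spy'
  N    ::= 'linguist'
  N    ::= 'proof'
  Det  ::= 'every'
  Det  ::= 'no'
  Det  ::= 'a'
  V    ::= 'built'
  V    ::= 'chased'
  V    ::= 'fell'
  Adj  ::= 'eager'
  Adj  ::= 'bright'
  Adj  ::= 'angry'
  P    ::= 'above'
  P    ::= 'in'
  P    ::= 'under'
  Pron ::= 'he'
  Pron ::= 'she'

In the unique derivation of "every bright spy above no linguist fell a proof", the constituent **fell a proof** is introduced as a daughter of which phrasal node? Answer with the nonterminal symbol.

[S [NP [NP [Det every] [AP [Adj bright]] [N spy]] [PP [P above] [NP [Det no] [N linguist]]]] [VP [V fell] [NP [Det a] [N proof]]]]
The span 'fell a proof' is the VP node built by VP → V NP.
Its mother is the S built by S → NP VP.

S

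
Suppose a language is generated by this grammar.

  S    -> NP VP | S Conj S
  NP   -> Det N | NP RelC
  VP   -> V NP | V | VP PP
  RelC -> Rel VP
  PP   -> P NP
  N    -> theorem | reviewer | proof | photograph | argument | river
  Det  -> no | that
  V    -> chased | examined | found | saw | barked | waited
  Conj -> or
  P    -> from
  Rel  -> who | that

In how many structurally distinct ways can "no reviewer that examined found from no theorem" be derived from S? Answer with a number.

[S [NP [NP [Det no] [N reviewer]] [RelC [Rel that] [VP [V examined]]]] [VP [VP [V found]] [PP [P from] [NP [Det no] [N theorem]]]]]
No rule offers an alternative attachment or grouping for any span, so this is the only derivation.

1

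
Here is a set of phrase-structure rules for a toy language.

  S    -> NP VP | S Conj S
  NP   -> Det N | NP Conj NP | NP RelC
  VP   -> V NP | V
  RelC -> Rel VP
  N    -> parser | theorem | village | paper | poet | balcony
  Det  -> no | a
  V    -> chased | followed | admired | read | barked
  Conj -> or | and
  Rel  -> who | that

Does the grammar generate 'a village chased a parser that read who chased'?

Grammatical

S
  NP
    Det: a
    N: village
  VP
    V: chased
    NP
      NP
        NP
          Det: a
          N: parser
        RelC
          Rel: that
          VP
            V: read
      RelC
        Rel: who
        VP
          V: chased
Every word is introduced by a lexical rule and the phrasal rules combine the resulting categories into a single S.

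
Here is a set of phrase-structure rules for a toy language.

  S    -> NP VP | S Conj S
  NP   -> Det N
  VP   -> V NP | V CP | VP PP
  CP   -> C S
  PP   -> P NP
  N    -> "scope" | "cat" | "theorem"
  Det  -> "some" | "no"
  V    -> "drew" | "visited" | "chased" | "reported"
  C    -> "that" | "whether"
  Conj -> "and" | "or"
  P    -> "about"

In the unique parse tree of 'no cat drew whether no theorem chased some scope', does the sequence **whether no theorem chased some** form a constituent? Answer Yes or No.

No

[S [NP [Det no] [N cat]] [VP [V drew] [CP [C whether] [S [NP [Det no] [N theorem]] [VP [V chased] [NP [Det some] [N scope]]]]]]]
The smallest constituent containing 'whether no theorem chased some' is the CP spanning 'whether no theorem chased some scope'; no single node in the tree dominates exactly the given words.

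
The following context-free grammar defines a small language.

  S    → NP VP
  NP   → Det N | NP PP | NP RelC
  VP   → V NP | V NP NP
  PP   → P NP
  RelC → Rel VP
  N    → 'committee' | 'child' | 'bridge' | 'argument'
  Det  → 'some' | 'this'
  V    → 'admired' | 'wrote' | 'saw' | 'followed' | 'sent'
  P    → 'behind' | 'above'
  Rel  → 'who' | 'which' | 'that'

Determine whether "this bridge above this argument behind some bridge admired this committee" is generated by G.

S
  NP
    NP
      Det: this
      N: bridge
    PP
      P: above
      NP
        NP
          Det: this
          N: argument
        PP
          P: behind
          NP
            Det: some
            N: bridge
  VP
    V: admired
    NP
      Det: this
      N: committee
Each bracket corresponds to one application of a listed rule, so the string is derivable from S.

Grammatical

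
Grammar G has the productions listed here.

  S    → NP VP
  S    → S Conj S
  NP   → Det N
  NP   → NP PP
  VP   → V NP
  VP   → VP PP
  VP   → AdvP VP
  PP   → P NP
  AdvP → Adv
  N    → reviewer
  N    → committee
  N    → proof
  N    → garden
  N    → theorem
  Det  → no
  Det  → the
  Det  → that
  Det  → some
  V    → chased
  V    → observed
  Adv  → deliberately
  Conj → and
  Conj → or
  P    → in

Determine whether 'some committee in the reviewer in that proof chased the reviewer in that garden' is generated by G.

Grammatical

S
  NP
    NP
      Det: some
      N: committee
    PP
      P: in
      NP
        NP
          Det: the
          N: reviewer
        PP
          P: in
          NP
            Det: that
            N: proof
  VP
    V: chased
    NP
      NP
        Det: the
        N: reviewer
      PP
        P: in
        NP
          Det: that
          N: garden
Every word is introduced by a lexical rule and the phrasal rules combine the resulting categories into a single S.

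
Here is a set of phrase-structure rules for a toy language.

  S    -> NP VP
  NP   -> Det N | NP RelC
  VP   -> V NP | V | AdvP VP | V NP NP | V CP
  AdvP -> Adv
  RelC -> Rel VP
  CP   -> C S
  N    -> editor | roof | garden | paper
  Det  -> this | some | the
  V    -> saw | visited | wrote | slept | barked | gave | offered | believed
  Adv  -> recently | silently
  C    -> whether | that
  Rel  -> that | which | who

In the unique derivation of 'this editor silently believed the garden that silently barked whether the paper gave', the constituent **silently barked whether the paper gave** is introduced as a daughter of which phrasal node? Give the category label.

RelC

S
  NP
    Det: this
    N: editor
  VP
    AdvP
      Adv: silently
    VP
      V: believed
      NP
        NP
          Det: the
          N: garden
        RelC
          Rel: that
          VP
            AdvP
              Adv: silently
            VP
              V: barked
              CP
                C: whether
                S
                  NP
                    Det: the
                    N: paper
                  VP
                    V: gave
The span 'silently barked whether the paper gave' is the VP node built by VP → AdvP VP.
Its mother is the RelC built by RelC → Rel VP.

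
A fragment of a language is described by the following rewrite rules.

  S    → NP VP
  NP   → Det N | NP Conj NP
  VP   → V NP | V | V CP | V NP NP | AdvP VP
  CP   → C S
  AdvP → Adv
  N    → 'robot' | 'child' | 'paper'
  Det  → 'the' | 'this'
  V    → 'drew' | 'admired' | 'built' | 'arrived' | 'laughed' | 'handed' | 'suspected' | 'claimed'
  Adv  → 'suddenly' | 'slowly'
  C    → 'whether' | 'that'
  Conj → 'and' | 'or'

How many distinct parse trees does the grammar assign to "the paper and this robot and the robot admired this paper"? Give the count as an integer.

2

The two bracketings:
[S [NP [NP [Det the] [N paper]] [Conj and] [NP [NP [Det this] [N robot]] [Conj and] [NP [Det the] [N robot]]]] [VP [V admired] [NP [Det this] [N paper]]]]
[S [NP [NP [NP [Det the] [N paper]] [Conj and] [NP [Det this] [N robot]]] [Conj and] [NP [Det the] [N robot]]] [VP [V admired] [NP [Det this] [N paper]]]]
The trees differ in how a recursive rule is bracketed over the same span.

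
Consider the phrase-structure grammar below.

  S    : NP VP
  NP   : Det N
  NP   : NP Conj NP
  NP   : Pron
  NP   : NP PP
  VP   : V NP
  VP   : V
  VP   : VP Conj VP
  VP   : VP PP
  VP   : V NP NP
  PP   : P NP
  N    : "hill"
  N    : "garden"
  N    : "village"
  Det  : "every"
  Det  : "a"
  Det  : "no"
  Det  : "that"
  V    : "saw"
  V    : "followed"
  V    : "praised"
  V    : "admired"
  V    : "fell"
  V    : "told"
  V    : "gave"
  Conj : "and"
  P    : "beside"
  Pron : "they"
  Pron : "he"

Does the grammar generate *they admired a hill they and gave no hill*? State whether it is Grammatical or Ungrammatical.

S
  NP
    Pron: they
  VP
    VP
      V: admired
      NP
        Det: a
        N: hill
      NP
        Pron: they
    Conj: and
    VP
      V: gave
      NP
        Det: no
        N: hill
Every word is introduced by a lexical rule and the phrasal rules combine the resulting categories into a single S.

Grammatical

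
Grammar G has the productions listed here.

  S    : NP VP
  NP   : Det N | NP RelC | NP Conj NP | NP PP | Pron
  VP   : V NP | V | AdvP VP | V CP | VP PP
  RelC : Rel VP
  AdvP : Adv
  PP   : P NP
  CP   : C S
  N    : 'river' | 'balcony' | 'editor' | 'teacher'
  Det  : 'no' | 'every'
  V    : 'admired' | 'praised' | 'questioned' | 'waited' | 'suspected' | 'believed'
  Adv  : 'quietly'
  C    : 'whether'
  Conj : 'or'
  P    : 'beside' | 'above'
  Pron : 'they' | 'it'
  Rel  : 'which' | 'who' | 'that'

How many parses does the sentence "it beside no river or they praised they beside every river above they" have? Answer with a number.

10

Two of the 10 distinct bracketings:
[S [NP [NP [NP [Pron it]] [PP [P beside] [NP [Det no] [N river]]]] [Conj or] [NP [Pron they]]] [VP [V praised] [NP [NP [Pron they]] [PP [P beside] [NP [NP [Det every] [N river]] [PP [P above] [NP [Pron they]]]]]]]]
[S [NP [NP [NP [Pron it]] [PP [P beside] [NP [Det no] [N river]]]] [Conj or] [NP [Pron they]]] [VP [V praised] [NP [NP [NP [Pron they]] [PP [P beside] [NP [Det every] [N river]]]] [PP [P above] [NP [Pron they]]]]]]
The trees differ in how a recursive rule is bracketed over the same span.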